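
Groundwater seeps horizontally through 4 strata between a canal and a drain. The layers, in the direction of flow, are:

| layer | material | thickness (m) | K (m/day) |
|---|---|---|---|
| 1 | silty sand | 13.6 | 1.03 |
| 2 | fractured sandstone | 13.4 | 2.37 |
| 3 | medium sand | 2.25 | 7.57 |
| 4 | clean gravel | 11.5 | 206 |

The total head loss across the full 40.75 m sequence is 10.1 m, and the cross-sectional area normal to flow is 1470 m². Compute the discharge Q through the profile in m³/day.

Flow is perpendicular to layering, so the layers act in series and the equivalent K is the thickness-weighted harmonic mean.
Total thickness L = 13.6 + 13.4 + 2.25 + 11.5 = 40.75 m.
Σ(b_i/K_i) = 13.6/1.03 + 13.4/2.37 + 2.25/7.57 + 11.5/206 = 19.21 d.
K_eq = L / Σ(b_i/K_i) = 40.75 / 19.21 = 2.121 m/day.
Q = K_eq · A · (Δh/L) = 2.121 × 1470 × (10.1/40.75) = 772.8 m³/day.

773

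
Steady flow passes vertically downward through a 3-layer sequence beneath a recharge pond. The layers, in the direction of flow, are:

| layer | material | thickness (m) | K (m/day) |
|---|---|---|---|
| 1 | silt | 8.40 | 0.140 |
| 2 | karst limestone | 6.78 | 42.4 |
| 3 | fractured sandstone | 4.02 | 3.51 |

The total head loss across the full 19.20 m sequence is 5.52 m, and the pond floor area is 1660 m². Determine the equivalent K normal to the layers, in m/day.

Flow is perpendicular to layering, so the layers act in series and the equivalent K is the thickness-weighted harmonic mean.
Total thickness L = 8.40 + 6.78 + 4.02 = 19.20 m.
Σ(b_i/K_i) = 8.40/0.140 + 6.78/42.4 + 4.02/3.51 = 61.31 d.
K_eq = L / Σ(b_i/K_i) = 19.20 / 61.31 = 0.3132 m/day.

0.313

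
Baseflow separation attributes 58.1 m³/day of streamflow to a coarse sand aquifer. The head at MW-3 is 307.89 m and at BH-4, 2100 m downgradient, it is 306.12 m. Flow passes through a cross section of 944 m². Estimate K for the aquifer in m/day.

73.0

Hydraulic gradient i = (307.89 − 306.12) / 2100 = 1.77 / 2100 = 0.0008429.
From Q = K·A·i, K = Q / (A·i) = 58.1 / (944.0 × 0.0008429) = 73.02 m/day.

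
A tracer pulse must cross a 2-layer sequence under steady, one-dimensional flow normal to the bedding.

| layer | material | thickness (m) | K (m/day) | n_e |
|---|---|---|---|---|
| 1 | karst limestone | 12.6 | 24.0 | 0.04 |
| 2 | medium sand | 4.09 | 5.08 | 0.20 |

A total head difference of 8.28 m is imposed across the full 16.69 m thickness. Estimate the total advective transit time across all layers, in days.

With flow normal to the layers, continuity requires the same specific discharge q through every layer.
Σ(b_i/K_i) = 12.6/24.0 + 4.09/5.08 = 1.330 d.
q = Δh / Σ(b_i/K_i) = 8.28 / 1.330 = 6.225 m/day.
In each layer the seepage velocity is v_i = q/n_i, so the layer transit time is t_i = b_i·n_i / q:
  layer 1 (karst limestone): t_1 = 12.6 × 0.04 / 6.225 = 0.08096 d
  layer 2 (medium sand): t_2 = 4.09 × 0.20 / 6.225 = 0.1314 d
Total t = Σ t_i = 0.2124 days.

0.212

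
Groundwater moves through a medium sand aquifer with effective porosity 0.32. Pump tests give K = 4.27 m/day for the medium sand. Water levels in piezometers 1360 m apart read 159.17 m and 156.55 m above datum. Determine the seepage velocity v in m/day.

Hydraulic gradient i = (159.17 − 156.55) / 1360 = 2.62 / 1360 = 0.001926.
Darcy flux q = K · i = 4.270 × 0.001926 = 0.008226 m/day.
Seepage velocity v = q / n_e = 0.008226 / 0.32 = 0.02571 m/day.

0.0257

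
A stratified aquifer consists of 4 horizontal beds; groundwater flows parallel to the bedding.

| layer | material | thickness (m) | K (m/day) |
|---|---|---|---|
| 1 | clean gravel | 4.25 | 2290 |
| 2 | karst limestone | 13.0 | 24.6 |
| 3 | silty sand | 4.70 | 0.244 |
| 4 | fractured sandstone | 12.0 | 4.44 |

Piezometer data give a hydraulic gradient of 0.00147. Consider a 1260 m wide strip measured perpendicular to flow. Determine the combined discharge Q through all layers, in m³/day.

Flow is parallel to layering, so each bed carries its own Darcy discharge and the transmissivities add.
Σ(K_i·b_i) = 2290×4.25 + 24.6×13.0 + 0.244×4.70 + 4.44×12.0 = 10107 m²/day.
Hydraulic gradient i = 0.00147.
Q = Σ(K_i·b_i) · W · i = 10107 × 1260 × 0.001470 = 18720 m³/day.

18700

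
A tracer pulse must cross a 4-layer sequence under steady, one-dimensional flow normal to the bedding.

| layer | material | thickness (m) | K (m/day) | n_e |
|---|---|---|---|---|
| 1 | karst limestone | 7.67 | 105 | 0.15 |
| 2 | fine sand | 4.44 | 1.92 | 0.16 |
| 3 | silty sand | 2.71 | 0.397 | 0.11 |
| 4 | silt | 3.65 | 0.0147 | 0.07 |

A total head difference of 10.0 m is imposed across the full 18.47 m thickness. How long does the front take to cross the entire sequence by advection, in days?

With flow normal to the layers, continuity requires the same specific discharge q through every layer.
Σ(b_i/K_i) = 7.67/105 + 4.44/1.92 + 2.71/0.397 + 3.65/0.0147 = 257.5 d.
q = Δh / Σ(b_i/K_i) = 10.0 / 257.5 = 0.03883 m/day.
In each layer the seepage velocity is v_i = q/n_i, so the layer transit time is t_i = b_i·n_i / q:
  layer 1 (karst limestone): t_1 = 7.67 × 0.15 / 0.03883 = 29.63 d
  layer 2 (fine sand): t_2 = 4.44 × 0.16 / 0.03883 = 18.29 d
  layer 3 (silty sand): t_3 = 2.71 × 0.11 / 0.03883 = 7.676 d
  layer 4 (silt): t_4 = 3.65 × 0.07 / 0.03883 = 6.579 d
Total t = Σ t_i = 62.18 days.

62.2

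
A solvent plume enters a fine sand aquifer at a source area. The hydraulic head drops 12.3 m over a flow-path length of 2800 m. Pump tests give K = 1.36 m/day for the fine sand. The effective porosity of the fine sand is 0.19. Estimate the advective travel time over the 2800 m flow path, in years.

Hydraulic gradient i = Δh / L = 12.3 / 2800 = 0.004393.
Darcy flux q = K · i = 1.360 × 0.004393 = 0.005974 m/day.
Seepage velocity v = q / n_e = 0.005974 / 0.19 = 0.03144 m/day.
Travel time t = L / v = 2800 / 0.03144 = 89048 days = 243.8 years.

244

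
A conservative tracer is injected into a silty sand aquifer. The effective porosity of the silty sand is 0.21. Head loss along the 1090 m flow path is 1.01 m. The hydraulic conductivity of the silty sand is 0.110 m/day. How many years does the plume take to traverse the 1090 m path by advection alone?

Hydraulic gradient i = Δh / L = 1.01 / 1090 = 0.0009266.
Darcy flux q = K · i = 0.1100 × 0.0009266 = 0.0001019 m/day.
Seepage velocity v = q / n_e = 0.0001019 / 0.21 = 0.0004854 m/day.
Travel time t = L / v = 1090 / 0.0004854 = 2.246e+06 days = 6148 years.

6150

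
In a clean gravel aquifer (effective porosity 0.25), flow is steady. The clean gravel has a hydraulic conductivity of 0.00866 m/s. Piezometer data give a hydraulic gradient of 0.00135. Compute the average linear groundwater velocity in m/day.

Convert K: 0.00866 m/s × 86400 = 748.2 m/day.
Hydraulic gradient i = 0.00135.
Darcy flux q = K · i = 748.2 × 0.001350 = 1.010 m/day.
Seepage velocity v = q / n_e = 1.010 / 0.25 = 4.040 m/day.

4.04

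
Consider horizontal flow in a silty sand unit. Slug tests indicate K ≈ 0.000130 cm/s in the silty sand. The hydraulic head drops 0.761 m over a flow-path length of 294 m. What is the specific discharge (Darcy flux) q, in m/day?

Convert K: 0.000130 cm/s × 864 = 0.1123 m/day.
Hydraulic gradient i = Δh / L = 0.761 / 294 = 0.002588.
Specific discharge q = K · i = 0.1123 × 0.002588 = 0.0002907 m/day.

0.000291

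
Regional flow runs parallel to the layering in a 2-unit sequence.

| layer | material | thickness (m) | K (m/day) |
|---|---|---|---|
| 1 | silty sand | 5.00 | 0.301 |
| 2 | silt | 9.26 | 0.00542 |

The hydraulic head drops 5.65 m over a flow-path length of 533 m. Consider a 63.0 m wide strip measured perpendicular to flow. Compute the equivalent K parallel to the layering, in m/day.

0.109

Flow is parallel to layering, so each bed carries its own Darcy discharge and the transmissivities add.
Σ(K_i·b_i) = 0.301×5.00 + 0.00542×9.26 = 1.555 m²/day.
Total thickness b = 14.26 m, so K_eq = Σ(K_i·b_i)/b = 0.1091 m/day.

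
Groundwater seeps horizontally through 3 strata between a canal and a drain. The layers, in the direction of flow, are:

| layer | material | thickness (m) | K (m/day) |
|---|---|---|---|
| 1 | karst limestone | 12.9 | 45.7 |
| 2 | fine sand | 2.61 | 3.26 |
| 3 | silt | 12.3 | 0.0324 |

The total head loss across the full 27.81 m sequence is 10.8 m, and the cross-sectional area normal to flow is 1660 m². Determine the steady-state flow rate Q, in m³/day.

Flow is perpendicular to layering, so the layers act in series and the equivalent K is the thickness-weighted harmonic mean.
Total thickness L = 12.9 + 2.61 + 12.3 = 27.81 m.
Σ(b_i/K_i) = 12.9/45.7 + 2.61/3.26 + 12.3/0.0324 = 380.7 d.
K_eq = L / Σ(b_i/K_i) = 27.81 / 380.7 = 0.07305 m/day.
Q = K_eq · A · (Δh/L) = 0.07305 × 1660 × (10.8/27.81) = 47.09 m³/day.

47.1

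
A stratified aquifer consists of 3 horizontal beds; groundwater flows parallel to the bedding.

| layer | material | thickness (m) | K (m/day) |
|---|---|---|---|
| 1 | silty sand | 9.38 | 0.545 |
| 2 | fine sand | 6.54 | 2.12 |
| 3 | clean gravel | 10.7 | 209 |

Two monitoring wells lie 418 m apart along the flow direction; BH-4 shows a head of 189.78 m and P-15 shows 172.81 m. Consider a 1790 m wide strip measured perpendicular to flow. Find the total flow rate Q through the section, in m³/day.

164000

Flow is parallel to layering, so each bed carries its own Darcy discharge and the transmissivities add.
Σ(K_i·b_i) = 0.545×9.38 + 2.12×6.54 + 209×10.7 = 2255 m²/day.
Hydraulic gradient i = (189.78 − 172.81) / 418 = 16.97 / 418 = 0.04060.
Q = Σ(K_i·b_i) · W · i = 2255 × 1790 × 0.04060 = 1.639e+05 m³/day.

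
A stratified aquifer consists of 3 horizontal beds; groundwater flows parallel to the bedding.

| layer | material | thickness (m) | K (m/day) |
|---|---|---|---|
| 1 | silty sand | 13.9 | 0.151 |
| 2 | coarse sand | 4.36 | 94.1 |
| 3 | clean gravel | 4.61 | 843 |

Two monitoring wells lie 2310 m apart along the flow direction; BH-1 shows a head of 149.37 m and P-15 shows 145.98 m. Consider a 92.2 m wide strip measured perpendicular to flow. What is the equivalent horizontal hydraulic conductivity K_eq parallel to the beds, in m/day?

Flow is parallel to layering, so each bed carries its own Darcy discharge and the transmissivities add.
Σ(K_i·b_i) = 0.151×13.9 + 94.1×4.36 + 843×4.61 = 4299 m²/day.
Total thickness b = 22.87 m, so K_eq = Σ(K_i·b_i)/b = 188.0 m/day.

188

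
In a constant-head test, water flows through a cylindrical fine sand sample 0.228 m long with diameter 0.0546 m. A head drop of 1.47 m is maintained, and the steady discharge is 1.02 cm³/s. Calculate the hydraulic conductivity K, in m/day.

5.84

Cross-sectional area A = π·(d/2)² = π × (0.0546/2)² = 0.002341 m².
Convert discharge: 1.02 cm³/s = 1.020e-06 m³/s.
Darcy's law rearranged: K = Q·L / (A·Δh) = 1.020e-06 × 0.228 / (0.002341 × 1.47) = 6.757e-05 m/s = 5.838 m/day.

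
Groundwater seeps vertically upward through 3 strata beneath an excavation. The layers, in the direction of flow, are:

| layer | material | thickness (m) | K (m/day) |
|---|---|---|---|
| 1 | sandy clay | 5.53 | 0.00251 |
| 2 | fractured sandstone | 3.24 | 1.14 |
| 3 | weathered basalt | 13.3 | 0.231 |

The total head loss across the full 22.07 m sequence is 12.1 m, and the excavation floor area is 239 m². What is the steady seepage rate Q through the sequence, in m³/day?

1.28

Flow is perpendicular to layering, so the layers act in series and the equivalent K is the thickness-weighted harmonic mean.
Total thickness L = 5.53 + 3.24 + 13.3 = 22.07 m.
Σ(b_i/K_i) = 5.53/0.00251 + 3.24/1.14 + 13.3/0.231 = 2264 d.
K_eq = L / Σ(b_i/K_i) = 22.07 / 2264 = 0.009750 m/day.
Q = K_eq · A · (Δh/L) = 0.009750 × 239 × (12.1/22.07) = 1.278 m³/day.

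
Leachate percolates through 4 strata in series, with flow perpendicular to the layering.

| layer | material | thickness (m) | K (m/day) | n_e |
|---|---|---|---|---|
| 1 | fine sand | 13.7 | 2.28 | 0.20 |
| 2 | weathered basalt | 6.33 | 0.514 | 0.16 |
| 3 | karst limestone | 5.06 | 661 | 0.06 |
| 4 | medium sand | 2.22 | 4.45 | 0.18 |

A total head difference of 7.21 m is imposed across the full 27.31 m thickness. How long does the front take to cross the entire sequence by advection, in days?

With flow normal to the layers, continuity requires the same specific discharge q through every layer.
Σ(b_i/K_i) = 13.7/2.28 + 6.33/0.514 + 5.06/661 + 2.22/4.45 = 18.83 d.
q = Δh / Σ(b_i/K_i) = 7.21 / 18.83 = 0.3829 m/day.
In each layer the seepage velocity is v_i = q/n_i, so the layer transit time is t_i = b_i·n_i / q:
  layer 1 (fine sand): t_1 = 13.7 × 0.20 / 0.3829 = 7.156 d
  layer 2 (weathered basalt): t_2 = 6.33 × 0.16 / 0.3829 = 2.645 d
  layer 3 (karst limestone): t_3 = 5.06 × 0.06 / 0.3829 = 0.7929 d
  layer 4 (medium sand): t_4 = 2.22 × 0.18 / 0.3829 = 1.044 d
Total t = Σ t_i = 11.64 days.

11.6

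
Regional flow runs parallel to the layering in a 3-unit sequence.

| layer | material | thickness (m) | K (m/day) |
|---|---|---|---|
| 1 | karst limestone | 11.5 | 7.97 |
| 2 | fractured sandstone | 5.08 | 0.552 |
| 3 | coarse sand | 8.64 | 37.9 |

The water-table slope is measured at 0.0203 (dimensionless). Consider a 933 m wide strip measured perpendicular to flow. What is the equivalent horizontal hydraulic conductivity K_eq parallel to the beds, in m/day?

Flow is parallel to layering, so each bed carries its own Darcy discharge and the transmissivities add.
Σ(K_i·b_i) = 7.97×11.5 + 0.552×5.08 + 37.9×8.64 = 421.9 m²/day.
Total thickness b = 25.22 m, so K_eq = Σ(K_i·b_i)/b = 16.73 m/day.

16.7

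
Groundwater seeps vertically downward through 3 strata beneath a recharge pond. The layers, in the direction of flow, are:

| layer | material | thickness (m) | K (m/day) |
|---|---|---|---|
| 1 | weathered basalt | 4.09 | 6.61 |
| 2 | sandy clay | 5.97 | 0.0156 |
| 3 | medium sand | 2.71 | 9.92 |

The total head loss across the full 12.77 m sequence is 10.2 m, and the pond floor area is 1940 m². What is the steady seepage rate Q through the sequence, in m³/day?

Flow is perpendicular to layering, so the layers act in series and the equivalent K is the thickness-weighted harmonic mean.
Total thickness L = 4.09 + 5.97 + 2.71 = 12.77 m.
Σ(b_i/K_i) = 4.09/6.61 + 5.97/0.0156 + 2.71/9.92 = 383.6 d.
K_eq = L / Σ(b_i/K_i) = 12.77 / 383.6 = 0.03329 m/day.
Q = K_eq · A · (Δh/L) = 0.03329 × 1940 × (10.2/12.77) = 51.59 m³/day.

51.6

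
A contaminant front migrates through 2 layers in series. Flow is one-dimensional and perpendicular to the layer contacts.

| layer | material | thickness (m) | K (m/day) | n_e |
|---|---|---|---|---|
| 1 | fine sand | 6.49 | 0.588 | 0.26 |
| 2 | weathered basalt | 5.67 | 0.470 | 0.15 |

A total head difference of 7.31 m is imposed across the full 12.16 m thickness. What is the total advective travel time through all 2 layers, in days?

With flow normal to the layers, continuity requires the same specific discharge q through every layer.
Σ(b_i/K_i) = 6.49/0.588 + 5.67/0.470 = 23.10 d.
q = Δh / Σ(b_i/K_i) = 7.31 / 23.10 = 0.3164 m/day.
In each layer the seepage velocity is v_i = q/n_i, so the layer transit time is t_i = b_i·n_i / q:
  layer 1 (fine sand): t_1 = 6.49 × 0.26 / 0.3164 = 5.333 d
  layer 2 (weathered basalt): t_2 = 5.67 × 0.15 / 0.3164 = 2.688 d
Total t = Σ t_i = 8.020 days.

8.02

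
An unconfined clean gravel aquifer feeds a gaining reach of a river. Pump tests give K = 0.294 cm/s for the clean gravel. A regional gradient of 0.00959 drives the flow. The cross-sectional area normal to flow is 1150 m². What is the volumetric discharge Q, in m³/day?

2800

Convert K: 0.294 cm/s × 864 = 254.0 m/day.
Hydraulic gradient i = 0.00959.
Darcy's law: Q = K · A · i = 254.0 × 1150 × 0.009590 = 2801 m³/day.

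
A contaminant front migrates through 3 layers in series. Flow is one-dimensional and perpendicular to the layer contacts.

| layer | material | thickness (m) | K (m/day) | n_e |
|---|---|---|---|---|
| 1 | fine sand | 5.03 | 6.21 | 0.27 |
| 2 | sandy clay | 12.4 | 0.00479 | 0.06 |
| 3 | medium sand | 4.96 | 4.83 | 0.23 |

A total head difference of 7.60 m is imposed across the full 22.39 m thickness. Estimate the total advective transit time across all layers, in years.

3.03

With flow normal to the layers, continuity requires the same specific discharge q through every layer.
Σ(b_i/K_i) = 5.03/6.21 + 12.4/0.00479 + 4.96/4.83 = 2591 d.
q = Δh / Σ(b_i/K_i) = 7.60 / 2591 = 0.002934 m/day.
In each layer the seepage velocity is v_i = q/n_i, so the layer transit time is t_i = b_i·n_i / q:
  layer 1 (fine sand): t_1 = 5.03 × 0.27 / 0.002934 = 462.9 d
  layer 2 (sandy clay): t_2 = 12.4 × 0.06 / 0.002934 = 253.6 d
  layer 3 (medium sand): t_3 = 4.96 × 0.23 / 0.002934 = 388.9 d
Total t = Σ t_i = 1105 days = 3.026 years.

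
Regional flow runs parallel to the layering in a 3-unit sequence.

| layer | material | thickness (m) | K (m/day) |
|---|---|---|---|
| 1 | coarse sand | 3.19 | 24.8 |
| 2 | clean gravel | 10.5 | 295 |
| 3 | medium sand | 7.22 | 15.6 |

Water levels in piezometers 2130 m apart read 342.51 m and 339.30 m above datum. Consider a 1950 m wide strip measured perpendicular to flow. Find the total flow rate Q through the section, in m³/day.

9670

Flow is parallel to layering, so each bed carries its own Darcy discharge and the transmissivities add.
Σ(K_i·b_i) = 24.8×3.19 + 295×10.5 + 15.6×7.22 = 3289 m²/day.
Hydraulic gradient i = (342.51 − 339.30) / 2130 = 3.21 / 2130 = 0.001507.
Q = Σ(K_i·b_i) · W · i = 3289 × 1950 × 0.001507 = 9666 m³/day.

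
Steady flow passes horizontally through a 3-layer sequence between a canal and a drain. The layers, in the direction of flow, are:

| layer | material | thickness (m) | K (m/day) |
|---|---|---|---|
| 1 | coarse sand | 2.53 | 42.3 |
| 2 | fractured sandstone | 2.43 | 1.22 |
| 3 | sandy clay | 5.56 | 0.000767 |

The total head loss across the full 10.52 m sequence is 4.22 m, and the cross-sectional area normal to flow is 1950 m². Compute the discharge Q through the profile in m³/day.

Flow is perpendicular to layering, so the layers act in series and the equivalent K is the thickness-weighted harmonic mean.
Total thickness L = 2.53 + 2.43 + 5.56 = 10.52 m.
Σ(b_i/K_i) = 2.53/42.3 + 2.43/1.22 + 5.56/0.000767 = 7251 d.
K_eq = L / Σ(b_i/K_i) = 10.52 / 7251 = 0.001451 m/day.
Q = K_eq · A · (Δh/L) = 0.001451 × 1950 × (4.22/10.52) = 1.135 m³/day.

1.13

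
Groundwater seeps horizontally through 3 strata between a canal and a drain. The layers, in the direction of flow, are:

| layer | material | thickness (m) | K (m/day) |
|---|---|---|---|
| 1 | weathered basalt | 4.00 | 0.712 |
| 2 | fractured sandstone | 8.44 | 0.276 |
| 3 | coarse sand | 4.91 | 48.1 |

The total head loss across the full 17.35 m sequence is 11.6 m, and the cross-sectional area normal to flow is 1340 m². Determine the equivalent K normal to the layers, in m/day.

Flow is perpendicular to layering, so the layers act in series and the equivalent K is the thickness-weighted harmonic mean.
Total thickness L = 4.00 + 8.44 + 4.91 = 17.35 m.
Σ(b_i/K_i) = 4.00/0.712 + 8.44/0.276 + 4.91/48.1 = 36.30 d.
K_eq = L / Σ(b_i/K_i) = 17.35 / 36.30 = 0.4780 m/day.

0.478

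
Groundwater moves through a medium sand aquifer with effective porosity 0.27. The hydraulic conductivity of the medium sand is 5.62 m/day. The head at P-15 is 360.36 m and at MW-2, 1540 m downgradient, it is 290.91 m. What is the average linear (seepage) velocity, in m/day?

Hydraulic gradient i = (360.36 − 290.91) / 1540 = 69.45 / 1540 = 0.04510.
Darcy flux q = K · i = 5.620 × 0.04510 = 0.2534 m/day.
Seepage velocity v = q / n_e = 0.2534 / 0.27 = 0.9387 m/day.

0.939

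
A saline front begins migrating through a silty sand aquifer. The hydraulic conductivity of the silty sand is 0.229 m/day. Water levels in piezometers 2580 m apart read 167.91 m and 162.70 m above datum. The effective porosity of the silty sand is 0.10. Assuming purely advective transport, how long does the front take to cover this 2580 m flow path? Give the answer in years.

1530

Hydraulic gradient i = (167.91 − 162.70) / 2580 = 5.21 / 2580 = 0.002019.
Darcy flux q = K · i = 0.2290 × 0.002019 = 0.0004624 m/day.
Seepage velocity v = q / n_e = 0.0004624 / 0.10 = 0.004624 m/day.
Travel time t = L / v = 2580 / 0.004624 = 5.579e+05 days = 1527 years.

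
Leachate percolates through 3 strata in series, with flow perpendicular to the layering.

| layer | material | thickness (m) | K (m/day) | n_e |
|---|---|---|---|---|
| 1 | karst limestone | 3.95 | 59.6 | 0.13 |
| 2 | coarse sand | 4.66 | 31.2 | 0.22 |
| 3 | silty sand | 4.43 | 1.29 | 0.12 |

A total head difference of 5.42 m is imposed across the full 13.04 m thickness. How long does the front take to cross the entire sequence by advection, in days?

With flow normal to the layers, continuity requires the same specific discharge q through every layer.
Σ(b_i/K_i) = 3.95/59.6 + 4.66/31.2 + 4.43/1.29 = 3.650 d.
q = Δh / Σ(b_i/K_i) = 5.42 / 3.650 = 1.485 m/day.
In each layer the seepage velocity is v_i = q/n_i, so the layer transit time is t_i = b_i·n_i / q:
  layer 1 (karst limestone): t_1 = 3.95 × 0.13 / 1.485 = 0.3458 d
  layer 2 (coarse sand): t_2 = 4.66 × 0.22 / 1.485 = 0.6904 d
  layer 3 (silty sand): t_3 = 4.43 × 0.12 / 1.485 = 0.3580 d
Total t = Σ t_i = 1.394 days.

1.39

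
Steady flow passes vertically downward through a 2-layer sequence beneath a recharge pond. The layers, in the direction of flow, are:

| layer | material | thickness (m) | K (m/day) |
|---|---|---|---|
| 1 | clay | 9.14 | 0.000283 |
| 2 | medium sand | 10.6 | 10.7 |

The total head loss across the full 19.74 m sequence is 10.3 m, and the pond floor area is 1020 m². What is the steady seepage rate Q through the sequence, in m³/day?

0.325

Flow is perpendicular to layering, so the layers act in series and the equivalent K is the thickness-weighted harmonic mean.
Total thickness L = 9.14 + 10.6 = 19.74 m.
Σ(b_i/K_i) = 9.14/0.000283 + 10.6/10.7 = 32298 d.
K_eq = L / Σ(b_i/K_i) = 19.74 / 32298 = 0.0006112 m/day.
Q = K_eq · A · (Δh/L) = 0.0006112 × 1020 × (10.3/19.74) = 0.3253 m³/day.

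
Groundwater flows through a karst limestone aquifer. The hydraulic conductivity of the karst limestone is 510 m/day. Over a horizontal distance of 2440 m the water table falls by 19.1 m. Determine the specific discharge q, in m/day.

3.99

Hydraulic gradient i = Δh / L = 19.1 / 2440 = 0.007828.
Specific discharge q = K · i = 510.0 × 0.007828 = 3.992 m/day.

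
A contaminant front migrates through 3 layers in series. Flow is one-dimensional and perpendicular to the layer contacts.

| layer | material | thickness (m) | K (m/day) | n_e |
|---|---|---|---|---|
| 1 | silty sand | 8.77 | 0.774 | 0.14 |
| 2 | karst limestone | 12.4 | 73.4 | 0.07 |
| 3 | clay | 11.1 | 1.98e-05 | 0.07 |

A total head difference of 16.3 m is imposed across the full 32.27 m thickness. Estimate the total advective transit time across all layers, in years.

With flow normal to the layers, continuity requires the same specific discharge q through every layer.
Σ(b_i/K_i) = 8.77/0.774 + 12.4/73.4 + 11.1/1.98e-05 = 5.606e+05 d.
q = Δh / Σ(b_i/K_i) = 16.3 / 5.606e+05 = 2.908e-05 m/day.
In each layer the seepage velocity is v_i = q/n_i, so the layer transit time is t_i = b_i·n_i / q:
  layer 1 (silty sand): t_1 = 8.77 × 0.14 / 2.908e-05 = 42229 d
  layer 2 (karst limestone): t_2 = 12.4 × 0.07 / 2.908e-05 = 29854 d
  layer 3 (clay): t_3 = 11.1 × 0.07 / 2.908e-05 = 26724 d
Total t = Σ t_i = 98806 days = 270.5 years.

271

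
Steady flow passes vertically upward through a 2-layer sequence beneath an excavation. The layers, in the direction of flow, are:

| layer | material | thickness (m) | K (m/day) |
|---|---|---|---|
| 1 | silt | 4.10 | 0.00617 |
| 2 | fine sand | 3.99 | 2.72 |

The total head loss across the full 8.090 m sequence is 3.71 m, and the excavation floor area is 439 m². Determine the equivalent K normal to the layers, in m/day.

0.0121

Flow is perpendicular to layering, so the layers act in series and the equivalent K is the thickness-weighted harmonic mean.
Total thickness L = 4.10 + 3.99 = 8.090 m.
Σ(b_i/K_i) = 4.10/0.00617 + 3.99/2.72 = 666.0 d.
K_eq = L / Σ(b_i/K_i) = 8.090 / 666.0 = 0.01215 m/day.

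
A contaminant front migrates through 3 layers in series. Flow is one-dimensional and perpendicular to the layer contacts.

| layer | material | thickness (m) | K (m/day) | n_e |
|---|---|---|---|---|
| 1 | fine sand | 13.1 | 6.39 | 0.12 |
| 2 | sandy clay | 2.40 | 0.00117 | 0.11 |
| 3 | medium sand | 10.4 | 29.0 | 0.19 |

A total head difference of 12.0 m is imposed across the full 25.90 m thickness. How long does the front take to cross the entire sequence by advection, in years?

1.79

With flow normal to the layers, continuity requires the same specific discharge q through every layer.
Σ(b_i/K_i) = 13.1/6.39 + 2.40/0.00117 + 10.4/29.0 = 2054 d.
q = Δh / Σ(b_i/K_i) = 12.0 / 2054 = 0.005843 m/day.
In each layer the seepage velocity is v_i = q/n_i, so the layer transit time is t_i = b_i·n_i / q:
  layer 1 (fine sand): t_1 = 13.1 × 0.12 / 0.005843 = 269.0 d
  layer 2 (sandy clay): t_2 = 2.40 × 0.11 / 0.005843 = 45.18 d
  layer 3 (medium sand): t_3 = 10.4 × 0.19 / 0.005843 = 338.2 d
Total t = Σ t_i = 652.4 days = 1.786 years.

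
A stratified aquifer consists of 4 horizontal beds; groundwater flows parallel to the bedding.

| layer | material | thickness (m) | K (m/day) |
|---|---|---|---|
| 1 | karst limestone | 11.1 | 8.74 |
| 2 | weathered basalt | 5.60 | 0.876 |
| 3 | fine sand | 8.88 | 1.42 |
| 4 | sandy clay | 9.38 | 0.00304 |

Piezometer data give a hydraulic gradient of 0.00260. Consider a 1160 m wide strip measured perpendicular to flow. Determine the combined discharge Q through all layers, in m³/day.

346

Flow is parallel to layering, so each bed carries its own Darcy discharge and the transmissivities add.
Σ(K_i·b_i) = 8.74×11.1 + 0.876×5.60 + 1.42×8.88 + 0.00304×9.38 = 114.6 m²/day.
Hydraulic gradient i = 0.00260.
Q = Σ(K_i·b_i) · W · i = 114.6 × 1160 × 0.002600 = 345.5 m³/day.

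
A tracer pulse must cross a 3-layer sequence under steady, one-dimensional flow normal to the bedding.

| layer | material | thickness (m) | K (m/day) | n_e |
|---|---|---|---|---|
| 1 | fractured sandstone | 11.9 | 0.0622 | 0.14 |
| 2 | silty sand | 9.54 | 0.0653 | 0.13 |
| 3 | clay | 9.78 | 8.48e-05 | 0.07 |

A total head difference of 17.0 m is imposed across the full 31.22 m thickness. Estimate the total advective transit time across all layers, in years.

With flow normal to the layers, continuity requires the same specific discharge q through every layer.
Σ(b_i/K_i) = 11.9/0.0622 + 9.54/0.0653 + 9.78/8.48e-05 = 1.157e+05 d.
q = Δh / Σ(b_i/K_i) = 17.0 / 1.157e+05 = 0.0001470 m/day.
In each layer the seepage velocity is v_i = q/n_i, so the layer transit time is t_i = b_i·n_i / q:
  layer 1 (fractured sandstone): t_1 = 11.9 × 0.14 / 0.0001470 = 11335 d
  layer 2 (silty sand): t_2 = 9.54 × 0.13 / 0.0001470 = 8438 d
  layer 3 (clay): t_3 = 9.78 × 0.07 / 0.0001470 = 4658 d
Total t = Σ t_i = 24432 days = 66.89 years.

66.9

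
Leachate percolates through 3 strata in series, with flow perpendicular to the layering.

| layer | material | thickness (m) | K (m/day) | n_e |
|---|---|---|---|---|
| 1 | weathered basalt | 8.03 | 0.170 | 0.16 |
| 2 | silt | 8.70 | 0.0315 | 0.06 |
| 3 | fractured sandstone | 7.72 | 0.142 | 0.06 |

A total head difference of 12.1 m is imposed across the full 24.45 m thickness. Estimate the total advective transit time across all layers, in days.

70.9

With flow normal to the layers, continuity requires the same specific discharge q through every layer.
Σ(b_i/K_i) = 8.03/0.170 + 8.70/0.0315 + 7.72/0.142 = 377.8 d.
q = Δh / Σ(b_i/K_i) = 12.1 / 377.8 = 0.03203 m/day.
In each layer the seepage velocity is v_i = q/n_i, so the layer transit time is t_i = b_i·n_i / q:
  layer 1 (weathered basalt): t_1 = 8.03 × 0.16 / 0.03203 = 40.11 d
  layer 2 (silt): t_2 = 8.70 × 0.06 / 0.03203 = 16.30 d
  layer 3 (fractured sandstone): t_3 = 7.72 × 0.06 / 0.03203 = 14.46 d
Total t = Σ t_i = 70.88 days.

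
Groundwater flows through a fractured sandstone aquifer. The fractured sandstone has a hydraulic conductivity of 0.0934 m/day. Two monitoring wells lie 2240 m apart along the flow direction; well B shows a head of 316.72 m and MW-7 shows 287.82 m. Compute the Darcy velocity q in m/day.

0.00121

Hydraulic gradient i = (316.72 − 287.82) / 2240 = 28.9 / 2240 = 0.01290.
Specific discharge q = K · i = 0.09340 × 0.01290 = 0.001205 m/day.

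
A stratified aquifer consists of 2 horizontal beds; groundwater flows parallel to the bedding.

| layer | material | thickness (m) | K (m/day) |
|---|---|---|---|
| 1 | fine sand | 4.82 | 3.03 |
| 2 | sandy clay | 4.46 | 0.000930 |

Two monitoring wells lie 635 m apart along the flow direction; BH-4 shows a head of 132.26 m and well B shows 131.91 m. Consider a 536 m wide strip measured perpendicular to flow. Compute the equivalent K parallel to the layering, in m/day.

1.57

Flow is parallel to layering, so each bed carries its own Darcy discharge and the transmissivities add.
Σ(K_i·b_i) = 3.03×4.82 + 0.000930×4.46 = 14.61 m²/day.
Total thickness b = 9.280 m, so K_eq = Σ(K_i·b_i)/b = 1.574 m/day.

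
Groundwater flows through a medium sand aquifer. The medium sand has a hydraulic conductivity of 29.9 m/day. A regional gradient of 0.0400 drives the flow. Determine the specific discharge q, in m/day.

Hydraulic gradient i = 0.0400.
Specific discharge q = K · i = 29.90 × 0.04000 = 1.196 m/day.

1.20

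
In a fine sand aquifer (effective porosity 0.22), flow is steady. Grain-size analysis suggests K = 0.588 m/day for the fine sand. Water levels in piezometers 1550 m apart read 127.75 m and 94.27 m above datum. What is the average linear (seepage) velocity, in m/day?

Hydraulic gradient i = (127.75 − 94.27) / 1550 = 33.48 / 1550 = 0.02160.
Darcy flux q = K · i = 0.5880 × 0.02160 = 0.01270 m/day.
Seepage velocity v = q / n_e = 0.01270 / 0.22 = 0.05773 m/day.

0.0577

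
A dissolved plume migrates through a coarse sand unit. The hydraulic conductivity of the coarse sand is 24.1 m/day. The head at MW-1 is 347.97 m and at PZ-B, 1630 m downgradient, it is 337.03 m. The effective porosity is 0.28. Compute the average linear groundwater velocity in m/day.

Hydraulic gradient i = (347.97 − 337.03) / 1630 = 10.94 / 1630 = 0.006712.
Darcy flux q = K · i = 24.10 × 0.006712 = 0.1618 m/day.
Seepage velocity v = q / n_e = 0.1618 / 0.28 = 0.5777 m/day.

0.578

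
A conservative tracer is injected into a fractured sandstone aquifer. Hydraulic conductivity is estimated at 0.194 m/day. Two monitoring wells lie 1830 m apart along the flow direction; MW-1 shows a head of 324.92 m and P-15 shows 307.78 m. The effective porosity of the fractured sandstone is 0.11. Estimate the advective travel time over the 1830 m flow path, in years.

Hydraulic gradient i = (324.92 − 307.78) / 1830 = 17.14 / 1830 = 0.009366.
Darcy flux q = K · i = 0.1940 × 0.009366 = 0.001817 m/day.
Seepage velocity v = q / n_e = 0.001817 / 0.11 = 0.01652 m/day.
Travel time t = L / v = 1830 / 0.01652 = 1.108e+05 days = 303.3 years.

303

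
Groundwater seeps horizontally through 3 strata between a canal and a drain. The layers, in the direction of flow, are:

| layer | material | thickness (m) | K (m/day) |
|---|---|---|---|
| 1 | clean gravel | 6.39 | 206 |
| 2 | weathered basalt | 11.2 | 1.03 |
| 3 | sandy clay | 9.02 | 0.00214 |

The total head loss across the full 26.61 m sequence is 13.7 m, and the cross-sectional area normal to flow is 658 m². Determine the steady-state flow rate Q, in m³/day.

2.13

Flow is perpendicular to layering, so the layers act in series and the equivalent K is the thickness-weighted harmonic mean.
Total thickness L = 6.39 + 11.2 + 9.02 = 26.61 m.
Σ(b_i/K_i) = 6.39/206 + 11.2/1.03 + 9.02/0.00214 = 4226 d.
K_eq = L / Σ(b_i/K_i) = 26.61 / 4226 = 0.006297 m/day.
Q = K_eq · A · (Δh/L) = 0.006297 × 658 × (13.7/26.61) = 2.133 m³/day.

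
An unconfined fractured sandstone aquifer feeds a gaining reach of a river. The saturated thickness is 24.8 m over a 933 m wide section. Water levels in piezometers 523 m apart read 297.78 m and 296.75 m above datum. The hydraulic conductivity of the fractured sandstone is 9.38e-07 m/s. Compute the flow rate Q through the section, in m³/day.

Convert K: 9.38e-07 m/s × 86400 = 0.08104 m/day.
Cross-sectional area A = 933 × 24.8 = 23138 m².
Hydraulic gradient i = (297.78 − 296.75) / 523 = 1.03 / 523 = 0.001969.
Darcy's law: Q = K · A · i = 0.08104 × 23138 × 0.001969 = 3.693 m³/day.

3.69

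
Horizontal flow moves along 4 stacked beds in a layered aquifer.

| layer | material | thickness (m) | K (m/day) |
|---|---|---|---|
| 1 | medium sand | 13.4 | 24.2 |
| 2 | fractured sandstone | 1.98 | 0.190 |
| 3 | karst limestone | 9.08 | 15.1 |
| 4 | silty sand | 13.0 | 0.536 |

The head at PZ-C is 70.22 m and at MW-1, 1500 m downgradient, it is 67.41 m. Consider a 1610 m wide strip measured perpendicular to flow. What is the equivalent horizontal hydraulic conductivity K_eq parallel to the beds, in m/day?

12.5

Flow is parallel to layering, so each bed carries its own Darcy discharge and the transmissivities add.
Σ(K_i·b_i) = 24.2×13.4 + 0.190×1.98 + 15.1×9.08 + 0.536×13.0 = 468.7 m²/day.
Total thickness b = 37.46 m, so K_eq = Σ(K_i·b_i)/b = 12.51 m/day.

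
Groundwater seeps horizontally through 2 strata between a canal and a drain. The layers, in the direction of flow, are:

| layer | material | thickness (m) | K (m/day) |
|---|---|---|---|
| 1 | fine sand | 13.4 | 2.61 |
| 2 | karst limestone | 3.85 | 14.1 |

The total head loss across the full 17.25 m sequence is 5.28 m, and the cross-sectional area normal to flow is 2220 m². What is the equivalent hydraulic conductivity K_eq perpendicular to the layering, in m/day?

Flow is perpendicular to layering, so the layers act in series and the equivalent K is the thickness-weighted harmonic mean.
Total thickness L = 13.4 + 3.85 = 17.25 m.
Σ(b_i/K_i) = 13.4/2.61 + 3.85/14.1 = 5.407 d.
K_eq = L / Σ(b_i/K_i) = 17.25 / 5.407 = 3.190 m/day.

3.19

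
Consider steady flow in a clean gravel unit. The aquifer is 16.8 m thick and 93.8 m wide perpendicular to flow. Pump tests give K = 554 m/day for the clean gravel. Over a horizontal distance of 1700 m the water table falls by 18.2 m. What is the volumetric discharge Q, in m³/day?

Cross-sectional area A = 93.8 × 16.8 = 1576 m².
Hydraulic gradient i = Δh / L = 18.2 / 1700 = 0.01071.
Darcy's law: Q = K · A · i = 554.0 × 1576 × 0.01071 = 9346 m³/day.

9350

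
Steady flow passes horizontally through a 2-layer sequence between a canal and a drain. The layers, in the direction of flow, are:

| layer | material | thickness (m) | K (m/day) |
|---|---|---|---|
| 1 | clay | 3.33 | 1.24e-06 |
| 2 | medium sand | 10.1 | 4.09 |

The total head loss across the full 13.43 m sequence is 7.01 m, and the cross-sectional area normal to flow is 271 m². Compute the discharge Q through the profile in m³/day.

0.000707

Flow is perpendicular to layering, so the layers act in series and the equivalent K is the thickness-weighted harmonic mean.
Total thickness L = 3.33 + 10.1 = 13.43 m.
Σ(b_i/K_i) = 3.33/1.24e-06 + 10.1/4.09 = 2.685e+06 d.
K_eq = L / Σ(b_i/K_i) = 13.43 / 2.685e+06 = 5.001e-06 m/day.
Q = K_eq · A · (Δh/L) = 5.001e-06 × 271 × (7.01/13.43) = 0.0007074 m³/day.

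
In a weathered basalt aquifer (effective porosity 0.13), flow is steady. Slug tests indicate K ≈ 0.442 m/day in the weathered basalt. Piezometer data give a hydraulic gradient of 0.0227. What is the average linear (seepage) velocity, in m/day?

Hydraulic gradient i = 0.0227.
Darcy flux q = K · i = 0.4420 × 0.02270 = 0.01003 m/day.
Seepage velocity v = q / n_e = 0.01003 / 0.13 = 0.07718 m/day.

0.0772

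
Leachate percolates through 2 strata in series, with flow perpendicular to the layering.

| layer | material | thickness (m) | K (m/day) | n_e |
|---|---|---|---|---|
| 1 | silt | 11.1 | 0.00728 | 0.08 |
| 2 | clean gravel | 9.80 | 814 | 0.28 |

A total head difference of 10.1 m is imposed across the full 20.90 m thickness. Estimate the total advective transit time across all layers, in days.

548

With flow normal to the layers, continuity requires the same specific discharge q through every layer.
Σ(b_i/K_i) = 11.1/0.00728 + 9.80/814 = 1525 d.
q = Δh / Σ(b_i/K_i) = 10.1 / 1525 = 0.006624 m/day.
In each layer the seepage velocity is v_i = q/n_i, so the layer transit time is t_i = b_i·n_i / q:
  layer 1 (silt): t_1 = 11.1 × 0.08 / 0.006624 = 134.1 d
  layer 2 (clean gravel): t_2 = 9.80 × 0.28 / 0.006624 = 414.2 d
Total t = Σ t_i = 548.3 days.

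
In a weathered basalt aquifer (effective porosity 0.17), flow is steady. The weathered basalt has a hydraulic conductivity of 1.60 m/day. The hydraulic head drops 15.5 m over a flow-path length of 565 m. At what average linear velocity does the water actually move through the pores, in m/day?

Hydraulic gradient i = Δh / L = 15.5 / 565 = 0.02743.
Darcy flux q = K · i = 1.600 × 0.02743 = 0.04389 m/day.
Seepage velocity v = q / n_e = 0.04389 / 0.17 = 0.2582 m/day.

0.258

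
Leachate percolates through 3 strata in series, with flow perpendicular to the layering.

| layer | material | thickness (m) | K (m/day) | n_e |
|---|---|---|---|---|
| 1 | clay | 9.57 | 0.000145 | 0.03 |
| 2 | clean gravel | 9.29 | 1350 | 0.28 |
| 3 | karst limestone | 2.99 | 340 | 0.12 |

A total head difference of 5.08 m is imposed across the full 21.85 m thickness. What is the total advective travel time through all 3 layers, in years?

With flow normal to the layers, continuity requires the same specific discharge q through every layer.
Σ(b_i/K_i) = 9.57/0.000145 + 9.29/1350 + 2.99/340 = 66000 d.
q = Δh / Σ(b_i/K_i) = 5.08 / 66000 = 7.697e-05 m/day.
In each layer the seepage velocity is v_i = q/n_i, so the layer transit time is t_i = b_i·n_i / q:
  layer 1 (clay): t_1 = 9.57 × 0.03 / 7.697e-05 = 3730 d
  layer 2 (clean gravel): t_2 = 9.29 × 0.28 / 7.697e-05 = 33795 d
  layer 3 (karst limestone): t_3 = 2.99 × 0.12 / 7.697e-05 = 4662 d
Total t = Σ t_i = 42187 days = 115.5 years.

116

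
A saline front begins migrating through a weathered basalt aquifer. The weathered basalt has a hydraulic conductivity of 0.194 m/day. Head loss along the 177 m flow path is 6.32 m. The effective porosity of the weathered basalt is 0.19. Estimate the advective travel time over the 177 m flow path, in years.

Hydraulic gradient i = Δh / L = 6.32 / 177 = 0.03571.
Darcy flux q = K · i = 0.1940 × 0.03571 = 0.006927 m/day.
Seepage velocity v = q / n_e = 0.006927 / 0.19 = 0.03646 m/day.
Travel time t = L / v = 177 / 0.03646 = 4855 days = 13.29 years.

13.3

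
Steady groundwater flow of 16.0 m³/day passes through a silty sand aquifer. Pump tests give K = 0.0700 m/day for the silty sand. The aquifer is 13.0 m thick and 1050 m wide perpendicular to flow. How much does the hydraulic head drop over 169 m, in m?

Cross-sectional area A = 1050 × 13.0 = 13650 m².
From Q = K·A·i, i = Q / (K·A) = 16.0 / (0.07000 × 13650) = 0.01675.
Head loss Δh = i · L = 0.01675 × 169 = 2.830 m.

2.83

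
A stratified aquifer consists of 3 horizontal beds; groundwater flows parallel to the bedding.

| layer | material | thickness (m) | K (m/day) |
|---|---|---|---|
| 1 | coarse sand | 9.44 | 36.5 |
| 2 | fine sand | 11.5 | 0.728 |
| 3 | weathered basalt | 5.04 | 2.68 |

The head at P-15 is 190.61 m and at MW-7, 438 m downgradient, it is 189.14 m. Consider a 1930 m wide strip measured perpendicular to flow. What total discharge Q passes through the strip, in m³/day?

2370

Flow is parallel to layering, so each bed carries its own Darcy discharge and the transmissivities add.
Σ(K_i·b_i) = 36.5×9.44 + 0.728×11.5 + 2.68×5.04 = 366.4 m²/day.
Hydraulic gradient i = (190.61 − 189.14) / 438 = 1.47 / 438 = 0.003356.
Q = Σ(K_i·b_i) · W · i = 366.4 × 1930 × 0.003356 = 2374 m³/day.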